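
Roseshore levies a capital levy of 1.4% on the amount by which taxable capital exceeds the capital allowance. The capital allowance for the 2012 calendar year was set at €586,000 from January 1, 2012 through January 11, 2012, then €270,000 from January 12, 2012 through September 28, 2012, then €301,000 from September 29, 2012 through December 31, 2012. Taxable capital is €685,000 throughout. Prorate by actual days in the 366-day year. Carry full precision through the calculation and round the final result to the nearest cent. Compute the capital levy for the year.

January 1 – January 11, 2012: 11 days, exemption €586,000 → (€685,000 − €586,000) × 1.4% × 11/366 = €41.6557
January 12 – September 28, 2012: 261 days, exemption €270,000 → (€685,000 − €270,000) × 1.4% × 261/366 = €4,143.1967
September 29 – December 31, 2012: 94 days, exemption €301,000 → (€685,000 − €301,000) × 1.4% × 94/366 = €1,380.7213
Total = €5,565.5738

€5,565.57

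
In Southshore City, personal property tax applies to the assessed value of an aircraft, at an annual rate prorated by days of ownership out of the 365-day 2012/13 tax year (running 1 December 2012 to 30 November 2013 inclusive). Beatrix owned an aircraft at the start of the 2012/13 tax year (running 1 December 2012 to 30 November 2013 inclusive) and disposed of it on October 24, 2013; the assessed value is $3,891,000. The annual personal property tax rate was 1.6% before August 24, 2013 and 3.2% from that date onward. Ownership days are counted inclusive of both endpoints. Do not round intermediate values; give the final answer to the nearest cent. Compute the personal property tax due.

$66,520.11

December 1, 2012 – August 23, 2013: 266 days at 1.6% → $3,891,000 × 1.6% × 266/365 = $45,370.1260
August 24 – October 24, 2013: 62 days at 3.2% → $3,891,000 × 3.2% × 62/365 = $21,149.9836
Total = $66,520.1096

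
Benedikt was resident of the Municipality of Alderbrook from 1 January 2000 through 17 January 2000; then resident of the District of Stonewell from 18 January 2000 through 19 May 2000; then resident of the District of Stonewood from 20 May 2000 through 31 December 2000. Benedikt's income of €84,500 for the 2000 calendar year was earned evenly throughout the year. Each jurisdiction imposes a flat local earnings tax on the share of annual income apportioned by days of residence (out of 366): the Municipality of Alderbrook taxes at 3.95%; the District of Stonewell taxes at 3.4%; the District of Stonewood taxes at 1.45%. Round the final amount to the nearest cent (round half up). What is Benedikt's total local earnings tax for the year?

€1,877.12

The Municipality of Alderbrook, 1 January – 17 January 2000: 17 days → €84,500 × 3.95% × 17/366 = €155.0321
The District of Stonewell, 18 January – 19 May 2000: 123 days → €84,500 × 3.4% × 123/366 = €965.5164
The District of Stonewood, 20 May – 31 December 2000: 226 days → €84,500 × 1.45% × 226/366 = €756.5751
Total = €1,877.1236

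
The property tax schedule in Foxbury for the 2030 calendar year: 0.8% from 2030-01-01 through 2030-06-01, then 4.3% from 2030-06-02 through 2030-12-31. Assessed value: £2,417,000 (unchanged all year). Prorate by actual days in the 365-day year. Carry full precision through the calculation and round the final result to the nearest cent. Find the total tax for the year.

2030-01-01 to 2030-06-01: 152 days at 0.8% → £2,417,000 × 0.8% × 152/365 = £8,052.2521
2030-06-02 to 2030-12-31: 213 days at 4.3% → £2,417,000 × 4.3% × 213/365 = £60,650.1452
Total = £68,702.3973

£68,702.40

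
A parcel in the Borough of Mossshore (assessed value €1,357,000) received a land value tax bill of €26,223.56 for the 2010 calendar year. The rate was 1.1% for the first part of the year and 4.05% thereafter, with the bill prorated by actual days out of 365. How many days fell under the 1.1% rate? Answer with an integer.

262 days

Let d = days at the first rate; then 365 − d days at the second rate.
€1,357,000 × [1.1%·d + 4.05%·(365−d)] / 365 = €26,223.56
Solving gives d = 262, so the new rate took effect on 20 Sep 2010.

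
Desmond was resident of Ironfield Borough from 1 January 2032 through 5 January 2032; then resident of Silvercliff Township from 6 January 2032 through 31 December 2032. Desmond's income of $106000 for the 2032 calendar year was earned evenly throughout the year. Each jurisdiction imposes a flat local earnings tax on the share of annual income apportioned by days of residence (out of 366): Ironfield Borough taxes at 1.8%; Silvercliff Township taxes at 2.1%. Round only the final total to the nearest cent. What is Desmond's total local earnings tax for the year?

Ironfield Borough, 1 January – 5 January 2032: 5 days → $106000 × 1.8% × 5/366 = $26.0656
Silvercliff Township, 6 January – 31 December 2032: 361 days → $106000 × 2.1% × 361/366 = $2195.5902
Total = $2221.6557

$2221.66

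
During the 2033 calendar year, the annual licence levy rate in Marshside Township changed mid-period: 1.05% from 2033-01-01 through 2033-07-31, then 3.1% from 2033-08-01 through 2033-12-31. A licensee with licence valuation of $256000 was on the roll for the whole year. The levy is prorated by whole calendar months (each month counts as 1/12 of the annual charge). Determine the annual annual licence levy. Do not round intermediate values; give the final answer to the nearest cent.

$4874.67

2033-01-01 to 2033-07-31: 7 months at 1.05% → $256000 × 1.05% × 7/12 = $1568.0000
2033-08-01 to 2033-12-31: 5 months at 3.1% → $256000 × 3.1% × 5/12 = $3306.6667
Total = $4874.6667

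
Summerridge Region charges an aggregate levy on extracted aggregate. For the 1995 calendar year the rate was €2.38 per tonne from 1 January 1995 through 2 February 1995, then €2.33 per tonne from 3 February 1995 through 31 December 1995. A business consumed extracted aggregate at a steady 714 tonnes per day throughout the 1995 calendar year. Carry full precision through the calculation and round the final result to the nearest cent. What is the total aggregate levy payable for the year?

1 January – 2 February 1995: 33 days × 714 tonnes/day = 23,562 tonnes at €2.38/tonne → €56,077.56
3 February – 31 December 1995: 332 days × 714 tonnes/day = 237,048 tonnes at €2.33/tonne → €552,321.84

€608,399.40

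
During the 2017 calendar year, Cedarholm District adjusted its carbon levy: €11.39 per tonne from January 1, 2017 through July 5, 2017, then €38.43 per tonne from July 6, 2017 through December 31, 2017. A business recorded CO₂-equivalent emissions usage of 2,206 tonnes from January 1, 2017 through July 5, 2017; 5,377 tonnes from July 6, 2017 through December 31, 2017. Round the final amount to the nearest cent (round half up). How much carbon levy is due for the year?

€231,764.45

January 1 – July 5, 2017: 2,206 tonnes at €11.39/tonne → €25,126.34
July 6 – December 31, 2017: 5,377 tonnes at €38.43/tonne → €206,638.11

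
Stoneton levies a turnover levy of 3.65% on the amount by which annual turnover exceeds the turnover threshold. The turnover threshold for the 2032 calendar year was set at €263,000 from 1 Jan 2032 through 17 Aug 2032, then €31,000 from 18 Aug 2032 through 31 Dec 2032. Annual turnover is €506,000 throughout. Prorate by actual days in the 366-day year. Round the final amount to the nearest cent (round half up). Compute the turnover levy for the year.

1 Jan – 17 Aug 2032: 230 days, exemption €263,000 → (€506,000 − €263,000) × 3.65% × 230/366 = €5,573.7295
18 Aug – 31 Dec 2032: 136 days, exemption €31,000 → (€506,000 − €31,000) × 3.65% × 136/366 = €6,442.3497
Total = €12,016.0792

€12,016.08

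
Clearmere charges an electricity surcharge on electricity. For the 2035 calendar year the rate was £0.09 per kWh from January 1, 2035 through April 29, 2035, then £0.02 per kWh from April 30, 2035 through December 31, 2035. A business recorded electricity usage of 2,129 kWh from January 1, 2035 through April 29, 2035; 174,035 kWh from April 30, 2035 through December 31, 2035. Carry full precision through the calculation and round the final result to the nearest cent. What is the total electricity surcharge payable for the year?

January 1 – April 29, 2035: 2,129 kWh at £0.09/kWh → £191.61
April 30 – December 31, 2035: 174,035 kWh at £0.02/kWh → £3,480.70

£3,672.31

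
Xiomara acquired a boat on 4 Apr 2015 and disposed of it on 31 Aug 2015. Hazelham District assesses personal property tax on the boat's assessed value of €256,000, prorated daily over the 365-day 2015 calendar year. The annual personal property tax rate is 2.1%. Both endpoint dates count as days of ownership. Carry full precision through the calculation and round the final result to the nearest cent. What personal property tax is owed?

€2,209.32

Days held (4 Apr – 31 Aug 2015): 150 out of 365
Tax = €256,000 × 2.1% × 150/365 = €2,209.3151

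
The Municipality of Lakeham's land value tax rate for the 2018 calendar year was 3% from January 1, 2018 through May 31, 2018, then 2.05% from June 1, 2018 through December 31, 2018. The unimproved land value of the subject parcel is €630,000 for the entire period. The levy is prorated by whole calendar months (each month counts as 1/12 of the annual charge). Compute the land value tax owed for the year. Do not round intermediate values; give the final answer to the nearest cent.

€15,408.75

January 1 – May 31, 2018: 5 months at 3% → €630,000 × 3% × 5/12 = €7,875.0000
June 1 – December 31, 2018: 7 months at 2.05% → €630,000 × 2.05% × 7/12 = €7,533.7500
Total = €15,408.7500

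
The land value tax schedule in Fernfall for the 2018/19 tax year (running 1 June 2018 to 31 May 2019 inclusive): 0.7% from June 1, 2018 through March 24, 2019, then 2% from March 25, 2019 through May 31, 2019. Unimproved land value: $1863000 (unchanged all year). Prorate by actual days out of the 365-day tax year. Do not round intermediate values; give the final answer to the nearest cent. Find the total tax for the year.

$17553.03

June 1, 2018 – March 24, 2019: 297 days at 0.7% → $1863000 × 0.7% × 297/365 = $10611.4438
March 25 – May 31, 2019: 68 days at 2% → $1863000 × 2% × 68/365 = $6941.5890
Total = $17553.0329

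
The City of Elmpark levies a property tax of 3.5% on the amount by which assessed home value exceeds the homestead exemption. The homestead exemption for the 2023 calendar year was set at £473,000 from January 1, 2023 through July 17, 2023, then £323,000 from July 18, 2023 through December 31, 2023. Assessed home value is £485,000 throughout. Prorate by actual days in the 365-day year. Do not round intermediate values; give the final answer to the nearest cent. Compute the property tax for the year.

January 1 – July 17, 2023: 198 days, exemption £473,000 → (£485,000 − £473,000) × 3.5% × 198/365 = £227.8356
July 18 – December 31, 2023: 167 days, exemption £323,000 → (£485,000 − £323,000) × 3.5% × 167/365 = £2,594.2192
Total = £2,822.0548

£2,822.05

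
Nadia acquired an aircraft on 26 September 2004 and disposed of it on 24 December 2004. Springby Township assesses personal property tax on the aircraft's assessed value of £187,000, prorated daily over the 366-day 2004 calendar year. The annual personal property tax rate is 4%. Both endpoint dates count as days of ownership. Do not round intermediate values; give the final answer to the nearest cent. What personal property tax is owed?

£1,839.34

Days held (26 September – 24 December 2004): 90 out of 366
Tax = £187,000 × 4% × 90/366 = £1,839.3443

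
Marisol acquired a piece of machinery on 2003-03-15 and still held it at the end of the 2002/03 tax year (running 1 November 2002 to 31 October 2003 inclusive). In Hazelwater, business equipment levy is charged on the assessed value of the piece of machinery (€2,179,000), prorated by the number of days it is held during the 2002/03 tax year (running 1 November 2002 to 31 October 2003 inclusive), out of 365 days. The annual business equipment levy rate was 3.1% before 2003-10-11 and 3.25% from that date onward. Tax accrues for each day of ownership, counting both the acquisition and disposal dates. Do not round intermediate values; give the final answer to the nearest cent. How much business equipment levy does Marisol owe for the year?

€42,938.24

2003-03-15 to 2003-10-10: 210 days at 3.1% → €2,179,000 × 3.1% × 210/365 = €38,863.8082
2003-10-11 to 2003-10-31: 21 days at 3.25% → €2,179,000 × 3.25% × 21/365 = €4,074.4315
Total = €42,938.2397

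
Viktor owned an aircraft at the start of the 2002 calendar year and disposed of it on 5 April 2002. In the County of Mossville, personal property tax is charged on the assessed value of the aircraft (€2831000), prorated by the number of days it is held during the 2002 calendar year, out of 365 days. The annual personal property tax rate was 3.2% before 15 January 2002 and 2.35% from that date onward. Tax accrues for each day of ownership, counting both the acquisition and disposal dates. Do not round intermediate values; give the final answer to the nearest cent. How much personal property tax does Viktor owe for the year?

1 January – 14 January 2002: 14 days at 3.2% → €2831000 × 3.2% × 14/365 = €3474.7616
15 January – 5 April 2002: 81 days at 2.35% → €2831000 × 2.35% × 81/365 = €14763.8589
Total = €18238.6205

€18238.62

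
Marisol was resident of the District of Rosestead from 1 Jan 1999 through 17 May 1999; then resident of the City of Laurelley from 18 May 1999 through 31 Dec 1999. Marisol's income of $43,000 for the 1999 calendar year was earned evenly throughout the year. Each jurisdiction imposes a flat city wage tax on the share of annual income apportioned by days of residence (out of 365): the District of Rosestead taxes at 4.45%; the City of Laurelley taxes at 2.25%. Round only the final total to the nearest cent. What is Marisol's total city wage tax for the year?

The District of Rosestead, 1 Jan – 17 May 1999: 137 days → $43,000 × 4.45% × 137/365 = $718.2178
The City of Laurelley, 18 May – 31 Dec 1999: 228 days → $43,000 × 2.25% × 228/365 = $604.3562
Total = $1,322.5740

$1,322.57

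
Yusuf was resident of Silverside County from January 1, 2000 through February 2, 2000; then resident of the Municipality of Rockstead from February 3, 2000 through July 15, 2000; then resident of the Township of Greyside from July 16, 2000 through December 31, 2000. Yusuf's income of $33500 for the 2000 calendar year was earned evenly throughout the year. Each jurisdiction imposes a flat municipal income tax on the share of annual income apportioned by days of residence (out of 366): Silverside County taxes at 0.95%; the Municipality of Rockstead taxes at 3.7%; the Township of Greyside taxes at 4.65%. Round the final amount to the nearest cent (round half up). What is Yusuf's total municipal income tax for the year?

Silverside County, January 1 – February 2, 2000: 33 days → $33500 × 0.95% × 33/366 = $28.6947
The Municipality of Rockstead, February 3 – July 15, 2000: 164 days → $33500 × 3.7% × 164/366 = $555.4044
The Township of Greyside, July 16 – December 31, 2000: 169 days → $33500 × 4.65% × 169/366 = $719.2889
Total = $1303.3880

$1303.39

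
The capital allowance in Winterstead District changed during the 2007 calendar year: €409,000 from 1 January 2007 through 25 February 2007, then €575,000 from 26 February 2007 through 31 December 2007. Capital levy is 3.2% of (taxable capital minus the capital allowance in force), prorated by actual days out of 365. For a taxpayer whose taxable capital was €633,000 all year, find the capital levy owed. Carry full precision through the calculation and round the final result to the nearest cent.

1 January – 25 February 2007: 56 days, exemption €409,000 → (€633,000 − €409,000) × 3.2% × 56/365 = €1,099.7479
26 February – 31 December 2007: 309 days, exemption €575,000 → (€633,000 − €575,000) × 3.2% × 309/365 = €1,571.2438
Total = €2,670.9918

€2,670.99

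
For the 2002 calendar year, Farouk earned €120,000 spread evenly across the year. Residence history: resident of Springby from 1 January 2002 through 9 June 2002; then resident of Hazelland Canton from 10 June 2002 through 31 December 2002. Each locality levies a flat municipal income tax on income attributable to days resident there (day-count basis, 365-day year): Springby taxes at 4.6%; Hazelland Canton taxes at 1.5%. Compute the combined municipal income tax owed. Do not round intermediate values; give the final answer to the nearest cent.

€3,430.68

Springby, 1 January – 9 June 2002: 160 days → €120,000 × 4.6% × 160/365 = €2,419.7260
Hazelland Canton, 10 June – 31 December 2002: 205 days → €120,000 × 1.5% × 205/365 = €1,010.9589
Total = €3,430.6849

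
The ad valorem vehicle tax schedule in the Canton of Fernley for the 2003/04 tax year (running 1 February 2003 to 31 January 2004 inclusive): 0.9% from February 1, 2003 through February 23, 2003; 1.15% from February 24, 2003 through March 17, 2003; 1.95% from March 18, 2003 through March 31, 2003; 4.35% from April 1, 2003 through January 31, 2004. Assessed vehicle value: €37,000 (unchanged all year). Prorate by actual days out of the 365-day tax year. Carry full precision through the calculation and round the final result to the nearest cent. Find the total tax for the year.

February 1 – February 23, 2003: 23 days at 0.9% → €37,000 × 0.9% × 23/365 = €20.9836
February 24 – March 17, 2003: 22 days at 1.15% → €37,000 × 1.15% × 22/365 = €25.6466
March 18 – March 31, 2003: 14 days at 1.95% → €37,000 × 1.95% × 14/365 = €27.6740
April 1, 2003 – January 31, 2004: 306 days at 4.35% → €37,000 × 4.35% × 306/365 = €1,349.3342
Total = €1,423.6384

€1,423.64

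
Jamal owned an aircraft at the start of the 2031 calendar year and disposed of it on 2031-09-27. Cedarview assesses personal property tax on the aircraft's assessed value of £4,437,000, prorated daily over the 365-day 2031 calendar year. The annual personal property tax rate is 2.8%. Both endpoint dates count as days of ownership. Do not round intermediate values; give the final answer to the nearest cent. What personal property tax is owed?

£91,900.60

Days held (2031-01-01 to 2031-09-27): 270 out of 365
Tax = £4,437,000 × 2.8% × 270/365 = £91,900.6027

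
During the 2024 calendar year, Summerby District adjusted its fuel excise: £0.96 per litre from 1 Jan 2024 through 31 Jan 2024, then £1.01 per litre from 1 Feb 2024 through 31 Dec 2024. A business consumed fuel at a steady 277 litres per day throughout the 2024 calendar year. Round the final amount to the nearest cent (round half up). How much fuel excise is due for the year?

£101966.47

1 Jan – 31 Jan 2024: 31 days × 277 litres/day = 8,587 litres at £0.96/litre → £8243.52
1 Feb – 31 Dec 2024: 335 days × 277 litres/day = 92,795 litres at £1.01/litre → £93722.95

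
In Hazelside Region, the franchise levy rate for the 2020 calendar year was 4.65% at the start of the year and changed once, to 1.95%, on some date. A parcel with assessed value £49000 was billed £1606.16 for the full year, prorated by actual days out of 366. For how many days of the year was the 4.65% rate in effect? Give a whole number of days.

Let d = days at the first rate; then 366 − d days at the second rate.
£49000 × [4.65%·d + 1.95%·(366−d)] / 366 = £1606.16
Solving gives d = 180, so the new rate took effect on June 29, 2020.

180 days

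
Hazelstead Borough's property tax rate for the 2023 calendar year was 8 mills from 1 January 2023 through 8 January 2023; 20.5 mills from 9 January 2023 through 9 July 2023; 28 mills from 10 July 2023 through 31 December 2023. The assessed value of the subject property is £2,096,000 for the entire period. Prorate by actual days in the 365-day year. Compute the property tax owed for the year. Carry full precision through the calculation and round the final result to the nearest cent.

1 January – 8 January 2023: 8 days at 8 mills → £2,096,000 × 0.8% × 8/365 = £367.5178
9 January – 9 July 2023: 182 days at 20.5 mills → £2,096,000 × 2.05% × 182/365 = £21,425.1397
10 July – 31 December 2023: 175 days at 28 mills → £2,096,000 × 2.8% × 175/365 = £28,138.0822
Total = £49,930.7397

£49,930.74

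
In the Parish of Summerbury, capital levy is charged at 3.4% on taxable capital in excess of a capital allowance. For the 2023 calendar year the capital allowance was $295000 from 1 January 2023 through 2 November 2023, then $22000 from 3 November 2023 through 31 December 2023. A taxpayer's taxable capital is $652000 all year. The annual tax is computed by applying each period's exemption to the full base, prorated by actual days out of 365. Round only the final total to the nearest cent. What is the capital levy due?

1 January – 2 November 2023: 306 days, exemption $295000 → ($652000 − $295000) × 3.4% × 306/365 = $10175.9671
3 November – 31 December 2023: 59 days, exemption $22000 → ($652000 − $22000) × 3.4% × 59/365 = $3462.4110
Total = $13638.3781

$13638.38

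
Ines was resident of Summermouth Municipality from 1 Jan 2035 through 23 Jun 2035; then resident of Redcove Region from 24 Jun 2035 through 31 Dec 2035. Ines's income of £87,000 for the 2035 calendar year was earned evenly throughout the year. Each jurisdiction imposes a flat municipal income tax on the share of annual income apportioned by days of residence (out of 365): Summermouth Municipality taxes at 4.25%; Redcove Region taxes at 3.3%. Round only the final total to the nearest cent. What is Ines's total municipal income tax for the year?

Summermouth Municipality, 1 Jan – 23 Jun 2035: 174 days → £87,000 × 4.25% × 174/365 = £1,762.6438
Redcove Region, 24 Jun – 31 Dec 2035: 191 days → £87,000 × 3.3% × 191/365 = £1,502.3589
Total = £3,265.0027

£3,265.00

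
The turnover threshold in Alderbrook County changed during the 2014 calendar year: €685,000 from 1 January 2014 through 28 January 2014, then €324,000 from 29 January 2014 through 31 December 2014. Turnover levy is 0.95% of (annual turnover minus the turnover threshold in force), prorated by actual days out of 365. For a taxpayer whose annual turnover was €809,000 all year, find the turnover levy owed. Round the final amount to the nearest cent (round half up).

€4,344.42

1 January – 28 January 2014: 28 days, exemption €685,000 → (€809,000 − €685,000) × 0.95% × 28/365 = €90.3671
29 January – 31 December 2014: 337 days, exemption €324,000 → (€809,000 − €324,000) × 0.95% × 337/365 = €4,254.0479
Total = €4,344.4151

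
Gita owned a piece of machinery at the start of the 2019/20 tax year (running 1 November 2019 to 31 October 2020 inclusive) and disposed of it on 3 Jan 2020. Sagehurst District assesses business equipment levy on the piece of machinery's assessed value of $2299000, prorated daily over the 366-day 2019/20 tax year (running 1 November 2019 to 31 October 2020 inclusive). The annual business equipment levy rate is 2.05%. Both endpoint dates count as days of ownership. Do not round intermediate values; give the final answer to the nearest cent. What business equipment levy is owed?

Days held (1 Nov 2019 – 3 Jan 2020): 64 out of 366
Tax = $2299000 × 2.05% × 64/366 = $8241.2240

$8241.22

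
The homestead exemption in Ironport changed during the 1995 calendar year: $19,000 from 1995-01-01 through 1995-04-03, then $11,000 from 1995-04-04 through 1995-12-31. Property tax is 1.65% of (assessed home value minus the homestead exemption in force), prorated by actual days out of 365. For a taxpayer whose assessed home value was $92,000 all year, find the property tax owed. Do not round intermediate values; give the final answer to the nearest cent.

$1,302.87

1995-01-01 to 1995-04-03: 93 days, exemption $19,000 → ($92,000 − $19,000) × 1.65% × 93/365 = $306.9000
1995-04-04 to 1995-12-31: 272 days, exemption $11,000 → ($92,000 − $11,000) × 1.65% × 272/365 = $995.9671
Total = $1,302.8671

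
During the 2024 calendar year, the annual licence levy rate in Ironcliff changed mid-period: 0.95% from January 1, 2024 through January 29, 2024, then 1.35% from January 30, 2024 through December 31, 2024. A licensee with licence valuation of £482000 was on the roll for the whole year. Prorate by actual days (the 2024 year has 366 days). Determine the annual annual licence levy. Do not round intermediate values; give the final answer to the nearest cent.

January 1 – January 29, 2024: 29 days at 0.95% → £482000 × 0.95% × 29/366 = £362.8169
January 30 – December 31, 2024: 337 days at 1.35% → £482000 × 1.35% × 337/366 = £5991.4180
Total = £6354.2350

£6354.23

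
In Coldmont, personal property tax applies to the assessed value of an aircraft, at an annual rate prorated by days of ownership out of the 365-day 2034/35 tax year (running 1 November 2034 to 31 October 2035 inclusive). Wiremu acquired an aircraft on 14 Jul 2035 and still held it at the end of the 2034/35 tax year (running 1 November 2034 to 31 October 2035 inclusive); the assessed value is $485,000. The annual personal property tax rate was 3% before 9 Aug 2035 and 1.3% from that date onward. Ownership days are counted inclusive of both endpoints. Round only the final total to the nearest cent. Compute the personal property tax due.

$2,487.45

14 Jul – 8 Aug 2035: 26 days at 3% → $485,000 × 3% × 26/365 = $1,036.4384
9 Aug – 31 Oct 2035: 84 days at 1.3% → $485,000 × 1.3% × 84/365 = $1,451.0137
Total = $2,487.4521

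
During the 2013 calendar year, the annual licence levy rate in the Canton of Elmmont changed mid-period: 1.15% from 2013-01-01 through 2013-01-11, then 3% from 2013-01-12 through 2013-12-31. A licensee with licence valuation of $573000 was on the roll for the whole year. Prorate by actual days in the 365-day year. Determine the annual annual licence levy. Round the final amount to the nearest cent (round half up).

2013-01-01 to 2013-01-11: 11 days at 1.15% → $573000 × 1.15% × 11/365 = $198.5877
2013-01-12 to 2013-12-31: 354 days at 3% → $573000 × 3% × 354/365 = $16671.9452
Total = $16870.5329

$16870.53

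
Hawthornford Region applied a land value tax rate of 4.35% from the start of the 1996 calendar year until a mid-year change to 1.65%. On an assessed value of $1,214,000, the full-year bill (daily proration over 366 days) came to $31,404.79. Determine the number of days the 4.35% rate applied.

Let d = days at the first rate; then 366 − d days at the second rate.
$1,214,000 × [4.35%·d + 1.65%·(366−d)] / 366 = $31,404.79
Solving gives d = 127, so the new rate took effect on 7 May 1996.

127 days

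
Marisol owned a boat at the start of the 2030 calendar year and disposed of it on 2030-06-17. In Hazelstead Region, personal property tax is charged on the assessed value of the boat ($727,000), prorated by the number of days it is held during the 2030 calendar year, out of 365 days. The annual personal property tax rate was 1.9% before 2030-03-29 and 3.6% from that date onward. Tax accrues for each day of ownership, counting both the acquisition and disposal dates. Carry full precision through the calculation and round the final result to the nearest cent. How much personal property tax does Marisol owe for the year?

2030-01-01 to 2030-03-28: 87 days at 1.9% → $727,000 × 1.9% × 87/365 = $3,292.4137
2030-03-29 to 2030-06-17: 81 days at 3.6% → $727,000 × 3.6% × 81/365 = $5,808.0329
Total = $9,100.4466

$9,100.45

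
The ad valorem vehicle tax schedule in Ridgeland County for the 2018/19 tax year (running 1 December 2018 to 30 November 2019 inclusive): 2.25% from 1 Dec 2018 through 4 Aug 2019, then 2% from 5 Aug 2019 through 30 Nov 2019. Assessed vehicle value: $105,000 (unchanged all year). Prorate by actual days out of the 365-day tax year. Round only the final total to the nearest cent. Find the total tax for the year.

$2,277.64

1 Dec 2018 – 4 Aug 2019: 247 days at 2.25% → $105,000 × 2.25% × 247/365 = $1,598.7329
5 Aug – 30 Nov 2019: 118 days at 2% → $105,000 × 2% × 118/365 = $678.9041
Total = $2,277.6370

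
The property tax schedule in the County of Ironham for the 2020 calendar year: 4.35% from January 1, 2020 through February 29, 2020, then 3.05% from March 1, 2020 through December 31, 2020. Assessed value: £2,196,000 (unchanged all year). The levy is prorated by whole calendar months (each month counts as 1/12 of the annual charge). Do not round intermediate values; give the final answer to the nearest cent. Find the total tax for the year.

January 1 – February 29, 2020: 2 months at 4.35% → £2,196,000 × 4.35% × 2/12 = £15,921.0000
March 1 – December 31, 2020: 10 months at 3.05% → £2,196,000 × 3.05% × 10/12 = £55,815.0000
Total = £71,736.0000

£71,736.00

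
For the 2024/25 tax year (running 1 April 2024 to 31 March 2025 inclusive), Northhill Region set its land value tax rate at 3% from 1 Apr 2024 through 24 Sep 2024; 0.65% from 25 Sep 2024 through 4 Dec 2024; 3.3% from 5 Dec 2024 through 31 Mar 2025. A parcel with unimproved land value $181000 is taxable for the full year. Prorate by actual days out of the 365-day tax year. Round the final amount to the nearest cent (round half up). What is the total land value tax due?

$4776.66

1 Apr – 24 Sep 2024: 177 days at 3% → $181000 × 3% × 177/365 = $2633.1781
25 Sep – 4 Dec 2024: 71 days at 0.65% → $181000 × 0.65% × 71/365 = $228.8534
5 Dec 2024 – 31 Mar 2025: 117 days at 3.3% → $181000 × 3.3% × 117/365 = $1914.6329
Total = $4776.6644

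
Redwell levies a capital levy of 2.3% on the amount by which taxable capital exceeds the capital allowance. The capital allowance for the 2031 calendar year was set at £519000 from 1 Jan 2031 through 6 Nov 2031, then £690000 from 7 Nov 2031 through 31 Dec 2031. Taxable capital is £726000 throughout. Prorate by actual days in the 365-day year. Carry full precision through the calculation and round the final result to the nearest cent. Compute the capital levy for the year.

1 Jan – 6 Nov 2031: 310 days, exemption £519000 → (£726000 − £519000) × 2.3% × 310/365 = £4043.5890
7 Nov – 31 Dec 2031: 55 days, exemption £690000 → (£726000 − £690000) × 2.3% × 55/365 = £124.7671
Total = £4168.3562

£4168.36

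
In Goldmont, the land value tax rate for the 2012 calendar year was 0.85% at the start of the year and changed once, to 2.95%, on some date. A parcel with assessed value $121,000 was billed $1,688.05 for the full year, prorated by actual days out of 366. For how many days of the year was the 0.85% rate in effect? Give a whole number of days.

271 days

Let d = days at the first rate; then 366 − d days at the second rate.
$121,000 × [0.85%·d + 2.95%·(366−d)] / 366 = $1,688.05
Solving gives d = 271, so the new rate took effect on 28 Sep 2012.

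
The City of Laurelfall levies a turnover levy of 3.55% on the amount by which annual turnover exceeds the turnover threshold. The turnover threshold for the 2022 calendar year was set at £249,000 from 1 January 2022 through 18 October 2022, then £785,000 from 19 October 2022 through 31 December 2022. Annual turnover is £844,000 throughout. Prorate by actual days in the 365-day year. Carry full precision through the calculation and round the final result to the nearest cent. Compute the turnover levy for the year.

1 January – 18 October 2022: 291 days, exemption £249,000 → (£844,000 − £249,000) × 3.55% × 291/365 = £16,840.1301
19 October – 31 December 2022: 74 days, exemption £785,000 → (£844,000 − £785,000) × 3.55% × 74/365 = £424.6384
Total = £17,264.7685

£17,264.77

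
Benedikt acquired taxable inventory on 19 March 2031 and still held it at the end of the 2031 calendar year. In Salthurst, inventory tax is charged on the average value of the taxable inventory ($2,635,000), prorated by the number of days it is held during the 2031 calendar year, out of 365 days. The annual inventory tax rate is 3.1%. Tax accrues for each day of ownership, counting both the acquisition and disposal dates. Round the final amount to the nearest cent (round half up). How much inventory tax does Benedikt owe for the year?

$64,452.82

Days held (19 March – 31 December 2031): 288 out of 365
Tax = $2,635,000 × 3.1% × 288/365 = $64,452.8219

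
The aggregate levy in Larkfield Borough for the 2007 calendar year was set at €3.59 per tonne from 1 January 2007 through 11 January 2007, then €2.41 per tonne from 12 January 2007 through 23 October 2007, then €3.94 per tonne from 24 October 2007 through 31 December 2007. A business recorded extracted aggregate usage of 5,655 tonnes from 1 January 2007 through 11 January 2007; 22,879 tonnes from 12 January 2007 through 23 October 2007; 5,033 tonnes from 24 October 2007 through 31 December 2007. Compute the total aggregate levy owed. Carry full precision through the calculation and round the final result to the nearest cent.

1 January – 11 January 2007: 5,655 tonnes at €3.59/tonne → €20301.45
12 January – 23 October 2007: 22,879 tonnes at €2.41/tonne → €55138.39
24 October – 31 December 2007: 5,033 tonnes at €3.94/tonne → €19830.02

€95269.86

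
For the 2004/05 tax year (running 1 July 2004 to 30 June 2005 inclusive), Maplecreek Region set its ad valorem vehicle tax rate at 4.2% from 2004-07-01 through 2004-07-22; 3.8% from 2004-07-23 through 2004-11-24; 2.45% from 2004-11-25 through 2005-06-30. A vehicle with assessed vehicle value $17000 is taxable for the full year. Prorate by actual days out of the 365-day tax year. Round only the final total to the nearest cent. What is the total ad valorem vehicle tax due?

2004-07-01 to 2004-07-22: 22 days at 4.2% → $17000 × 4.2% × 22/365 = $43.0356
2004-07-23 to 2004-11-24: 125 days at 3.8% → $17000 × 3.8% × 125/365 = $221.2329
2004-11-25 to 2005-06-30: 218 days at 2.45% → $17000 × 2.45% × 218/365 = $248.7589
Total = $513.0274

$513.03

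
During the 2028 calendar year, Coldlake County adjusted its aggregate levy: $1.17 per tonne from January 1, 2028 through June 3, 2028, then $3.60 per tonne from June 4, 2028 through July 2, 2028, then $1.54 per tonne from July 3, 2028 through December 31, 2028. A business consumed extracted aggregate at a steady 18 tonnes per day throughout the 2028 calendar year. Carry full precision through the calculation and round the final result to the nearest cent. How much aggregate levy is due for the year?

$10,188.54

January 1 – June 3, 2028: 155 days × 18 tonnes/day = 2,790 tonnes at $1.17/tonne → $3,264.30
June 4 – July 2, 2028: 29 days × 18 tonnes/day = 522 tonnes at $3.60/tonne → $1,879.20
July 3 – December 31, 2028: 182 days × 18 tonnes/day = 3,276 tonnes at $1.54/tonne → $5,045.04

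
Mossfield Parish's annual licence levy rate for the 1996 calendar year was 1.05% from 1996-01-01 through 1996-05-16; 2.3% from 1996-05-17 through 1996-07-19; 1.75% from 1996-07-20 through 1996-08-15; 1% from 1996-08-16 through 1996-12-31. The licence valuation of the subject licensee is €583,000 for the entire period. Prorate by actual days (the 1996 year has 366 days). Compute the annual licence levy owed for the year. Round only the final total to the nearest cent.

1996-01-01 to 1996-05-16: 137 days at 1.05% → €583,000 × 1.05% × 137/366 = €2,291.3811
1996-05-17 to 1996-07-19: 64 days at 2.3% → €583,000 × 2.3% × 64/366 = €2,344.7432
1996-07-20 to 1996-08-15: 27 days at 1.75% → €583,000 × 1.75% × 27/366 = €752.6434
1996-08-16 to 1996-12-31: 138 days at 1% → €583,000 × 1% × 138/366 = €2,198.1967
Total = €7,586.9645

€7,586.96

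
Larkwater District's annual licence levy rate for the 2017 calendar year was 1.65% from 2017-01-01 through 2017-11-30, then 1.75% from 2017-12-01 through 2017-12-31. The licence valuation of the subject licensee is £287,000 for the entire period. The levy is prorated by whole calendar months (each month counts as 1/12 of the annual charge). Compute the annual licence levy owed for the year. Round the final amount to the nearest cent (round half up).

2017-01-01 to 2017-11-30: 11 months at 1.65% → £287,000 × 1.65% × 11/12 = £4,340.8750
2017-12-01 to 2017-12-31: 1 month at 1.75% → £287,000 × 1.75% × 1/12 = £418.5417
Total = £4,759.4167

£4,759.42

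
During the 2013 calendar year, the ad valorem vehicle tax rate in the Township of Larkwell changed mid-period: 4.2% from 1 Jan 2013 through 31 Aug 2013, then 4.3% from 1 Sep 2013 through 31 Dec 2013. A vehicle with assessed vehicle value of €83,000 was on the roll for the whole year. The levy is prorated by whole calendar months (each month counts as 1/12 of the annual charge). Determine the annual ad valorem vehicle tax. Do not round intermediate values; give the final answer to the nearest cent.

1 Jan – 31 Aug 2013: 8 months at 4.2% → €83,000 × 4.2% × 8/12 = €2,324.0000
1 Sep – 31 Dec 2013: 4 months at 4.3% → €83,000 × 4.3% × 4/12 = €1,189.6667
Total = €3,513.6667

€3,513.67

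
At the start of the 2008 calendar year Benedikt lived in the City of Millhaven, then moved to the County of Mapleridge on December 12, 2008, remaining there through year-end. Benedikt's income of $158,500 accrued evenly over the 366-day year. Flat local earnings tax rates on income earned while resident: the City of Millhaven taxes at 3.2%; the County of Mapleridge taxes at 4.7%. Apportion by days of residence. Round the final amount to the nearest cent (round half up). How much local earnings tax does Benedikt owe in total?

The City of Millhaven, January 1 – December 11, 2008: 346 days → $158,500 × 3.2% × 346/366 = $4,794.8415
The County of Mapleridge, December 12 – December 31, 2008: 20 days → $158,500 × 4.7% × 20/366 = $407.0765
Total = $5,201.9180

$5,201.92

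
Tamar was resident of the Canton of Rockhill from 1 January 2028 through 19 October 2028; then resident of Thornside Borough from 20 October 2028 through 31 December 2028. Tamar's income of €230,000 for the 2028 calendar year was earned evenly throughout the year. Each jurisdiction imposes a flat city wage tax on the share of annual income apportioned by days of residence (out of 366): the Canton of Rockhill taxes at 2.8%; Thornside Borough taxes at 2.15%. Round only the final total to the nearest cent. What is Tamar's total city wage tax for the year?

€6,141.82

The Canton of Rockhill, 1 January – 19 October 2028: 293 days → €230,000 × 2.8% × 293/366 = €5,155.5191
Thornside Borough, 20 October – 31 December 2028: 73 days → €230,000 × 2.15% × 73/366 = €986.2978
Total = €6,141.8169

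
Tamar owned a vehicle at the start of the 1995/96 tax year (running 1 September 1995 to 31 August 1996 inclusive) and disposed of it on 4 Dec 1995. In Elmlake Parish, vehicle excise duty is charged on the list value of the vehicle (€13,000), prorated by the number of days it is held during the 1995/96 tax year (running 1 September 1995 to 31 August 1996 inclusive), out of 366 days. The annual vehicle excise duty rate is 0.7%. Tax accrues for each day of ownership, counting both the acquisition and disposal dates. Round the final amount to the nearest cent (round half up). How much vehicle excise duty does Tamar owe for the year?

€23.62

Days held (1 Sep – 4 Dec 1995): 95 out of 366
Tax = €13,000 × 0.7% × 95/366 = €23.6202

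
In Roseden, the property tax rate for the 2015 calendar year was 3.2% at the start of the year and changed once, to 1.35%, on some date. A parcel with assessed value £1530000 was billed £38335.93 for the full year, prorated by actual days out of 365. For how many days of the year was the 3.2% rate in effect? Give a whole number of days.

228 days

Let d = days at the first rate; then 365 − d days at the second rate.
£1530000 × [3.2%·d + 1.35%·(365−d)] / 365 = £38335.93
Solving gives d = 228, so the new rate took effect on 17 August 2015.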